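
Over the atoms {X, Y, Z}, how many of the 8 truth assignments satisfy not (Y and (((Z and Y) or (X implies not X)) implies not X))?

Initial set: {T not (Y and (((Z and Y) or (X implies not X)) implies not X))}.
T not (Y and (((Z and Y) or (X implies not X)) implies not X)): β-rule — branch into F Y  //  F (((Z and Y) or (X implies not X)) implies not X).
  branch 1 (add F Y):
    ○ open, literals {Y=0}.
  branch 2 (add F (((Z and Y) or (X implies not X)) implies not X)):
    F (((Z and Y) or (X implies not X)) implies not X): α-rule — add T ((Z and Y) or (X implies not X)), F not X.
    T ((Z and Y) or (X implies not X)): β-rule — branch into T (Z and Y)  //  T (X implies not X).
      branch 2.1 (add T (Z and Y)):
        T (Z and Y): α-rule — add T Z, T Y.
        ○ open, literals {X=1, Y=1, Z=1}.
      branch 2.2 (add T (X implies not X)):
        T (X implies not X): β-rule — branch into F X  //  T not X.
          branch 2.2.1 (add F X):
            × closes — contains both X and not X.
          branch 2.2.2 (add T not X):
            × closes — contains both X and not X.
2 branches closed, 2 open.
Each open branch fixes some atoms; the unmentioned ones are free. Counting distinct full assignments: branch {Y=0} (X, Z) contributes 4 new; branch {X=1, Y=1, Z=1} (none free) contributes 1 new. Total: 5.

5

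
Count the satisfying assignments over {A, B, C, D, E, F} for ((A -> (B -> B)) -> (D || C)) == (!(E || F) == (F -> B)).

32

Initial set: {(((A -> (B -> B)) -> (D || C)) == (!(E || F) == (F -> B)))}.
(((A -> (B -> B)) -> (D || C)) == (!(E || F) == (F -> B))): β-rule — branch into ((A -> (B -> B)) -> (D || C)), (!(E || F) == (F -> B))  //  !((A -> (B -> B)) -> (D || C)), !(!(E || F) == (F -> B)).
  branch 1 (add ((A -> (B -> B)) -> (D || C)), (!(E || F) == (F -> B))):
    ((A -> (B -> B)) -> (D || C)): β-rule — branch into !(A -> (B -> B))  //  (D || C).
      branch 1.1 (add !(A -> (B -> B))):
        !(A -> (B -> B)): α-rule — add A, !(B -> B).
        !(B -> B): α-rule — add B, !B.
        × closes — contains both B and !B.
      branch 1.2 (add (D || C)):
        (!(E || F) == (F -> B)): β-rule — branch into !(E || F), (F -> B)  //  !!(E || F), !(F -> B).
          branch 1.2.1 (add !(E || F), (F -> B)):
            !(E || F): α-rule — add !E, !F.
            (D || C): β-rule — branch into D  //  C.
              branch 1.2.1.1 (add D):
                (F -> B): β-rule — branch into !F  //  B.
                  branch 1.2.1.1.1 (add !F):
                    ○ open, literals {D=true, E=false, F=false}.
                  branch 1.2.1.1.2 (add B):
                    ○ open, literals {B=true, D=true, E=false, F=false}.
              branch 1.2.1.2 (add C):
                (F -> B): β-rule — branch into !F  //  B.
                  branch 1.2.1.2.1 (add !F):
                    ○ open, literals {C=true, E=false, F=false}.
                  branch 1.2.1.2.2 (add B):
                    ○ open, literals {B=true, C=true, E=false, F=false}.
          branch 1.2.2 (add !!(E || F), !(F -> B)):
            !(F -> B): α-rule — add F, !B.
            (D || C): β-rule — branch into D  //  C.
              branch 1.2.2.1 (add D):
                !!(E || F): β-rule — branch into E  //  F.
                  branch 1.2.2.1.1 (add E):
                    ○ open, literals {B=false, D=true, E=true, F=true}.
                  branch 1.2.2.1.2 (add F):
                    ○ open, literals {B=false, D=true, F=true}.
              branch 1.2.2.2 (add C):
                !!(E || F): β-rule — branch into E  //  F.
                  branch 1.2.2.2.1 (add E):
                    ○ open, literals {B=false, C=true, E=true, F=true}.
                  branch 1.2.2.2.2 (add F):
                    ○ open, literals {B=false, C=true, F=true}.
  branch 2 (add !((A -> (B -> B)) -> (D || C)), !(!(E || F) == (F -> B))):
    !((A -> (B -> B)) -> (D || C)): α-rule — add (A -> (B -> B)), !(D || C).
    !(D || C): α-rule — add !D, !C.
    !(!(E || F) == (F -> B)): β-rule — branch into !(E || F), !(F -> B)  //  !!(E || F), (F -> B).
      branch 2.1 (add !(E || F), !(F -> B)):
        !(E || F): α-rule — add !E, !F.
        !(F -> B): α-rule — add F, !B.
        × closes — contains both F and !F.
      branch 2.2 (add !!(E || F), (F -> B)):
        (A -> (B -> B)): β-rule — branch into !A  //  (B -> B).
          branch 2.2.1 (add !A):
            !!(E || F): β-rule — branch into E  //  F.
              branch 2.2.1.1 (add E):
                (F -> B): β-rule — branch into !F  //  B.
                  branch 2.2.1.1.1 (add !F):
                    ○ open, literals {A=false, C=false, D=false, E=true, F=false}.
                  branch 2.2.1.1.2 (add B):
                    ○ open, literals {A=false, B=true, C=false, D=false, E=true}.
              branch 2.2.1.2 (add F):
                (F -> B): β-rule — branch into !F  //  B.
                  branch 2.2.1.2.1 (add !F):
                    × closes — contains both F and !F.
                  branch 2.2.1.2.2 (add B):
                    ○ open, literals {A=false, B=true, C=false, D=false, F=true}.
          branch 2.2.2 (add (B -> B)):
            !!(E || F): β-rule — branch into E  //  F.
              branch 2.2.2.1 (add E):
                (F -> B): β-rule — branch into !F  //  B.
                  branch 2.2.2.1.1 (add !F):
                    (B -> B): β-rule — branch into !B  //  B.
                      branch 2.2.2.1.1.1 (add !B):
                        ○ open, literals {B=false, C=false, D=false, E=true, F=false}.
                      branch 2.2.2.1.1.2 (add B):
                        ○ open, literals {B=true, C=false, D=false, E=true, F=false}.
                  branch 2.2.2.1.2 (add B):
                    (B -> B): β-rule — branch into !B  //  B.
                      branch 2.2.2.1.2.1 (add !B):
                        × closes — contains both B and !B.
                      branch 2.2.2.1.2.2 (add B):
                        ○ open, literals {B=true, C=false, D=false, E=true}.
              branch 2.2.2.2 (add F):
                (F -> B): β-rule — branch into !F  //  B.
                  branch 2.2.2.2.1 (add !F):
                    × closes — contains both F and !F.
                  branch 2.2.2.2.2 (add B):
                    (B -> B): β-rule — branch into !B  //  B.
                      branch 2.2.2.2.2.1 (add !B):
                        × closes — contains both B and !B.
                      branch 2.2.2.2.2.2 (add B):
                        ○ open, literals {B=true, C=false, D=false, F=true}.
6 branches closed, 15 open.
Each open branch fixes some atoms; the unmentioned ones are free. Counting distinct full assignments: branch {D=true, E=false, F=false} (A, B, C) contributes 8 new; branch {B=true, D=true, E=false, F=false} (A, C) contributes 0 new; branch {C=true, E=false, F=false} (A, B, D) contributes 4 new; branch {B=true, C=true, E=false, F=false} (A, D) contributes 0 new; branch {B=false, D=true, E=true, F=true} (A, C) contributes 4 new; branch {B=false, D=true, F=true} (A, C, E) contributes 4 new; branch {B=false, C=true, E=true, F=true} (A, D) contributes 2 new; branch {B=false, C=true, F=true} (A, D, E) contributes 2 new; branch {A=false, C=false, D=false, E=true, F=false} (B) contributes 2 new; branch {A=false, B=true, C=false, D=false, E=true} (F) contributes 1 new; branch {A=false, B=true, C=false, D=false, F=true} (E) contributes 1 new; branch {B=false, C=false, D=false, E=true, F=false} (A) contributes 1 new; branch {B=true, C=false, D=false, E=true, F=false} (A) contributes 1 new; branch {B=true, C=false, D=false, E=true} (A, F) contributes 1 new; branch {B=true, C=false, D=false, F=true} (A, E) contributes 1 new. Total: 32.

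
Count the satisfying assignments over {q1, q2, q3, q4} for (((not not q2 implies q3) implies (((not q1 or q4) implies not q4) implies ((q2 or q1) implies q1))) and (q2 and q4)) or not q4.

Initial set: {((((not not q2 implies q3) implies (((not q1 or q4) implies not q4) implies ((q2 or q1) implies q1))) and (q2 and q4)) or not q4)}.
((((not not q2 implies q3) implies (((not q1 or q4) implies not q4) implies ((q2 or q1) implies q1))) and (q2 and q4)) or not q4): β-rule — branch into (((not not q2 implies q3) implies (((not q1 or q4) implies not q4) implies ((q2 or q1) implies q1))) and (q2 and q4))  //  not q4.
  branch 1 (add (((not not q2 implies q3) implies (((not q1 or q4) implies not q4) implies ((q2 or q1) implies q1))) and (q2 and q4))):
    (((not not q2 implies q3) implies (((not q1 or q4) implies not q4) implies ((q2 or q1) implies q1))) and (q2 and q4)): α-rule — add ((not not q2 implies q3) implies (((not q1 or q4) implies not q4) implies ((q2 or q1) implies q1))), (q2 and q4).
    (q2 and q4): α-rule — add q2, q4.
    ((not not q2 implies q3) implies (((not q1 or q4) implies not q4) implies ((q2 or q1) implies q1))): β-rule — branch into not (not not q2 implies q3)  //  (((not q1 or q4) implies not q4) implies ((q2 or q1) implies q1)).
      branch 1.1 (add not (not not q2 implies q3)):
        not (not not q2 implies q3): α-rule — add not not q2, not q3.
        not not q2: drop double negation, giving q2.
        ○ open, literals {q2=true, q3=false, q4=true}.
      branch 1.2 (add (((not q1 or q4) implies not q4) implies ((q2 or q1) implies q1))):
        (((not q1 or q4) implies not q4) implies ((q2 or q1) implies q1)): β-rule — branch into not ((not q1 or q4) implies not q4)  //  ((q2 or q1) implies q1).
          branch 1.2.1 (add not ((not q1 or q4) implies not q4)):
            not ((not q1 or q4) implies not q4): α-rule — add (not q1 or q4), not not q4.
            (not q1 or q4): β-rule — branch into not q1  //  q4.
              branch 1.2.1.1 (add not q1):
                ○ open, literals {q1=false, q2=true, q4=true}.
              branch 1.2.1.2 (add q4):
                ○ open, literals {q2=true, q4=true}.
          branch 1.2.2 (add ((q2 or q1) implies q1)):
            ((q2 or q1) implies q1): β-rule — branch into not (q2 or q1)  //  q1.
              branch 1.2.2.1 (add not (q2 or q1)):
                not (q2 or q1): α-rule — add not q2, not q1.
                × closes — contains both q2 and not q2.
              branch 1.2.2.2 (add q1):
                ○ open, literals {q1=true, q2=true, q4=true}.
  branch 2 (add not q4):
    ○ open, literals {q4=false}.
1 branch closed, 5 open.
Each open branch fixes some atoms; the unmentioned ones are free. Counting distinct full assignments: branch {q2=true, q3=false, q4=true} (q1) contributes 2 new; branch {q1=false, q2=true, q4=true} (q3) contributes 1 new; branch {q2=true, q4=true} (q1, q3) contributes 1 new; branch {q1=true, q2=true, q4=true} (q3) contributes 0 new; branch {q4=false} (q1, q2, q3) contributes 8 new. Total: 12.

12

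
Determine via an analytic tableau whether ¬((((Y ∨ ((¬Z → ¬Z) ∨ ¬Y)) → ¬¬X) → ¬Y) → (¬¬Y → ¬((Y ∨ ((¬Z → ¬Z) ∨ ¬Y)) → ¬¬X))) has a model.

Initial set: {¬((((Y ∨ ((¬Z → ¬Z) ∨ ¬Y)) → ¬¬X) → ¬Y) → (¬¬Y → ¬((Y ∨ ((¬Z → ¬Z) ∨ ¬Y)) → ¬¬X)))}.
¬((((Y ∨ ((¬Z → ¬Z) ∨ ¬Y)) → ¬¬X) → ¬Y) → (¬¬Y → ¬((Y ∨ ((¬Z → ¬Z) ∨ ¬Y)) → ¬¬X))): α-rule — add (((Y ∨ ((¬Z → ¬Z) ∨ ¬Y)) → ¬¬X) → ¬Y), ¬(¬¬Y → ¬((Y ∨ ((¬Z → ¬Z) ∨ ¬Y)) → ¬¬X)).
¬(¬¬Y → ¬((Y ∨ ((¬Z → ¬Z) ∨ ¬Y)) → ¬¬X)): α-rule — add ¬¬Y, ¬¬((Y ∨ ((¬Z → ¬Z) ∨ ¬Y)) → ¬¬X).
¬¬Y: drop double negation, giving Y.
(((Y ∨ ((¬Z → ¬Z) ∨ ¬Y)) → ¬¬X) → ¬Y): β-rule — branch into ¬((Y ∨ ((¬Z → ¬Z) ∨ ¬Y)) → ¬¬X)  //  ¬Y.
  branch 1 (add ¬((Y ∨ ((¬Z → ¬Z) ∨ ¬Y)) → ¬¬X)):
    ¬((Y ∨ ((¬Z → ¬Z) ∨ ¬Y)) → ¬¬X): α-rule — add (Y ∨ ((¬Z → ¬Z) ∨ ¬Y)), ¬¬¬X.
    ¬¬¬X: drop double negation, giving ¬X.
    ¬¬((Y ∨ ((¬Z → ¬Z) ∨ ¬Y)) → ¬¬X): β-rule — branch into ¬(Y ∨ ((¬Z → ¬Z) ∨ ¬Y))  //  ¬¬X.
      branch 1.1 (add ¬(Y ∨ ((¬Z → ¬Z) ∨ ¬Y))):
        ¬(Y ∨ ((¬Z → ¬Z) ∨ ¬Y)): α-rule — add ¬Y, ¬((¬Z → ¬Z) ∨ ¬Y).
        × closes — contains both Y and ¬Y.
      branch 1.2 (add ¬¬X):
        ¬¬X: drop double negation, giving X.
        × closes — contains both X and ¬X.
  branch 2 (add ¬Y):
    × closes — contains both Y and ¬Y.
All 3 branches close.
Every branch closed; the formula is unsatisfiable.

Unsatisfiable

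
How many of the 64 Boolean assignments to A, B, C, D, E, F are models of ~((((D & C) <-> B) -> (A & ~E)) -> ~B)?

26

Initial set: {~((((D & C) <-> B) -> (A & ~E)) -> ~B)}.
~((((D & C) <-> B) -> (A & ~E)) -> ~B): α-rule — add (((D & C) <-> B) -> (A & ~E)), ~~B.
(((D & C) <-> B) -> (A & ~E)): β-rule — branch into ~((D & C) <-> B)  //  (A & ~E).
  branch 1 (add ~((D & C) <-> B)):
    ~((D & C) <-> B): β-rule — branch into (D & C), ~B  //  ~(D & C), B.
      branch 1.1 (add (D & C), ~B):
        × closes — contains both B and ~B.
      branch 1.2 (add ~(D & C), B):
        ~(D & C): β-rule — branch into ~D  //  ~C.
          branch 1.2.1 (add ~D):
            ○ open, literals {B=1, D=0}.
          branch 1.2.2 (add ~C):
            ○ open, literals {B=1, C=0}.
  branch 2 (add (A & ~E)):
    (A & ~E): α-rule — add A, ~E.
    ○ open, literals {A=1, B=1, E=0}.
1 branch closed, 3 open.
Each open branch fixes some atoms; the unmentioned ones are free. Counting distinct full assignments: branch {B=1, D=0} (A, C, E, F) contributes 16 new; branch {B=1, C=0} (A, D, E, F) contributes 8 new; branch {A=1, B=1, E=0} (C, D, F) contributes 2 new. Total: 26.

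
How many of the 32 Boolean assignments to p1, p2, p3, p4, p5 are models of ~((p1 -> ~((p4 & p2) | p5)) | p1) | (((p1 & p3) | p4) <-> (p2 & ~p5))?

Initial set: {(~((p1 -> ~((p4 & p2) | p5)) | p1) | (((p1 & p3) | p4) <-> (p2 & ~p5)))}.
(~((p1 -> ~((p4 & p2) | p5)) | p1) | (((p1 & p3) | p4) <-> (p2 & ~p5))): β-rule — branch into ~((p1 -> ~((p4 & p2) | p5)) | p1)  //  (((p1 & p3) | p4) <-> (p2 & ~p5)).
  branch 1 (add ~((p1 -> ~((p4 & p2) | p5)) | p1)):
    ~((p1 -> ~((p4 & p2) | p5)) | p1): α-rule — add ~(p1 -> ~((p4 & p2) | p5)), ~p1.
    ~(p1 -> ~((p4 & p2) | p5)): α-rule — add p1, ~~((p4 & p2) | p5).
    × closes — contains both p1 and ~p1.
  branch 2 (add (((p1 & p3) | p4) <-> (p2 & ~p5))):
    (((p1 & p3) | p4) <-> (p2 & ~p5)): β-rule — branch into ((p1 & p3) | p4), (p2 & ~p5)  //  ~((p1 & p3) | p4), ~(p2 & ~p5).
      branch 2.1 (add ((p1 & p3) | p4), (p2 & ~p5)):
        (p2 & ~p5): α-rule — add p2, ~p5.
        ((p1 & p3) | p4): β-rule — branch into (p1 & p3)  //  p4.
          branch 2.1.1 (add (p1 & p3)):
            (p1 & p3): α-rule — add p1, p3.
            ○ open, literals {p1=true, p2=true, p3=true, p5=false}.
          branch 2.1.2 (add p4):
            ○ open, literals {p2=true, p4=true, p5=false}.
      branch 2.2 (add ~((p1 & p3) | p4), ~(p2 & ~p5)):
        ~((p1 & p3) | p4): α-rule — add ~(p1 & p3), ~p4.
        ~(p2 & ~p5): β-rule — branch into ~p2  //  ~~p5.
          branch 2.2.1 (add ~p2):
            ~(p1 & p3): β-rule — branch into ~p1  //  ~p3.
              branch 2.2.1.1 (add ~p1):
                ○ open, literals {p1=false, p2=false, p4=false}.
              branch 2.2.1.2 (add ~p3):
                ○ open, literals {p2=false, p3=false, p4=false}.
          branch 2.2.2 (add ~~p5):
            ~(p1 & p3): β-rule — branch into ~p1  //  ~p3.
              branch 2.2.2.1 (add ~p1):
                ○ open, literals {p1=false, p4=false, p5=true}.
              branch 2.2.2.2 (add ~p3):
                ○ open, literals {p3=false, p4=false, p5=true}.
1 branch closed, 6 open.
Each open branch fixes some atoms; the unmentioned ones are free. Counting distinct full assignments: branch {p1=true, p2=true, p3=true, p5=false} (p4) contributes 2 new; branch {p2=true, p4=true, p5=false} (p1, p3) contributes 3 new; branch {p1=false, p2=false, p4=false} (p3, p5) contributes 4 new; branch {p2=false, p3=false, p4=false} (p1, p5) contributes 2 new; branch {p1=false, p4=false, p5=true} (p2, p3) contributes 2 new; branch {p3=false, p4=false, p5=true} (p1, p2) contributes 1 new. Total: 14.

14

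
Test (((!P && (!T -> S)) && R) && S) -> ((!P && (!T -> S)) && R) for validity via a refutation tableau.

Valid

Assume the negation and expand:
Initial set: {!((((!P && (!T -> S)) && R) && S) -> ((!P && (!T -> S)) && R))}.
!((((!P && (!T -> S)) && R) && S) -> ((!P && (!T -> S)) && R)): α-rule — add (((!P && (!T -> S)) && R) && S), !((!P && (!T -> S)) && R).
(((!P && (!T -> S)) && R) && S): α-rule — add ((!P && (!T -> S)) && R), S.
((!P && (!T -> S)) && R): α-rule — add (!P && (!T -> S)), R.
(!P && (!T -> S)): α-rule — add !P, (!T -> S).
!((!P && (!T -> S)) && R): β-rule — branch into !(!P && (!T -> S))  //  !R.
  branch 1 (add !(!P && (!T -> S))):
    (!T -> S): β-rule — branch into !!T  //  S.
      branch 1.1 (add !!T):
        !(!P && (!T -> S)): β-rule — branch into !!P  //  !(!T -> S).
          branch 1.1.1 (add !!P):
            × closes — contains both P and !P.
          branch 1.1.2 (add !(!T -> S)):
            !(!T -> S): α-rule — add !T, !S.
            × closes — contains both T and !T.
      branch 1.2 (add S):
        !(!P && (!T -> S)): β-rule — branch into !!P  //  !(!T -> S).
          branch 1.2.1 (add !!P):
            × closes — contains both P and !P.
          branch 1.2.2 (add !(!T -> S)):
            !(!T -> S): α-rule — add !T, !S.
            × closes — contains both S and !S.
  branch 2 (add !R):
    × closes — contains both R and !R.
All 5 branches close.
Every branch closed, so the negation is unsatisfiable and the formula is valid.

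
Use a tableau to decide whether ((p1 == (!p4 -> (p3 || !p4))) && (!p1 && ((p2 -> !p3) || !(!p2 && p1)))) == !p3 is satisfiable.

Initial set: {T (((p1 == (!p4 -> (p3 || !p4))) && (!p1 && ((p2 -> !p3) || !(!p2 && p1)))) == !p3)}.
T (((p1 == (!p4 -> (p3 || !p4))) && (!p1 && ((p2 -> !p3) || !(!p2 && p1)))) == !p3): β-rule — branch into T ((p1 == (!p4 -> (p3 || !p4))) && (!p1 && ((p2 -> !p3) || !(!p2 && p1)))), T !p3  //  F ((p1 == (!p4 -> (p3 || !p4))) && (!p1 && ((p2 -> !p3) || !(!p2 && p1)))), F !p3.
  branch 1 (add T ((p1 == (!p4 -> (p3 || !p4))) && (!p1 && ((p2 -> !p3) || !(!p2 && p1)))), T !p3):
    T ((p1 == (!p4 -> (p3 || !p4))) && (!p1 && ((p2 -> !p3) || !(!p2 && p1)))): α-rule — add T (p1 == (!p4 -> (p3 || !p4))), T (!p1 && ((p2 -> !p3) || !(!p2 && p1))).
    T (!p1 && ((p2 -> !p3) || !(!p2 && p1))): α-rule — add T !p1, T ((p2 -> !p3) || !(!p2 && p1)).
    T (p1 == (!p4 -> (p3 || !p4))): β-rule — branch into T p1, T (!p4 -> (p3 || !p4))  //  F p1, F (!p4 -> (p3 || !p4)).
      branch 1.1 (add T p1, T (!p4 -> (p3 || !p4))):
        × closes — contains both p1 and !p1.
      branch 1.2 (add F p1, F (!p4 -> (p3 || !p4))):
        F (!p4 -> (p3 || !p4)): α-rule — add T !p4, F (p3 || !p4).
        F (p3 || !p4): α-rule — add F p3, F !p4.
        × closes — contains both p4 and !p4.
  branch 2 (add F ((p1 == (!p4 -> (p3 || !p4))) && (!p1 && ((p2 -> !p3) || !(!p2 && p1)))), F !p3):
    F ((p1 == (!p4 -> (p3 || !p4))) && (!p1 && ((p2 -> !p3) || !(!p2 && p1)))): β-rule — branch into F (p1 == (!p4 -> (p3 || !p4)))  //  F (!p1 && ((p2 -> !p3) || !(!p2 && p1))).
      branch 2.1 (add F (p1 == (!p4 -> (p3 || !p4)))):
        F (p1 == (!p4 -> (p3 || !p4))): β-rule — branch into T p1, F (!p4 -> (p3 || !p4))  //  F p1, T (!p4 -> (p3 || !p4)).
          branch 2.1.1 (add T p1, F (!p4 -> (p3 || !p4))):
            F (!p4 -> (p3 || !p4)): α-rule — add T !p4, F (p3 || !p4).
            F (p3 || !p4): α-rule — add F p3, F !p4.
            × closes — contains both p3 and !p3.
          branch 2.1.2 (add F p1, T (!p4 -> (p3 || !p4))):
            T (!p4 -> (p3 || !p4)): β-rule — branch into F !p4  //  T (p3 || !p4).
              branch 2.1.2.1 (add F !p4):
                ○ open, literals {p1=F, p3=T, p4=T}.
              branch 2.1.2.2 (add T (p3 || !p4)):
                T (p3 || !p4): β-rule — branch into T p3  //  T !p4.
                  branch 2.1.2.2.1 (add T p3):
                    ○ open, literals {p1=F, p3=T}.
                  branch 2.1.2.2.2 (add T !p4):
                    ○ open, literals {p1=F, p3=T, p4=F}.
      branch 2.2 (add F (!p1 && ((p2 -> !p3) || !(!p2 && p1)))):
        F (!p1 && ((p2 -> !p3) || !(!p2 && p1))): β-rule — branch into F !p1  //  F ((p2 -> !p3) || !(!p2 && p1)).
          branch 2.2.1 (add F !p1):
            ○ open, literals {p1=T, p3=T}.
          branch 2.2.2 (add F ((p2 -> !p3) || !(!p2 && p1))):
            F ((p2 -> !p3) || !(!p2 && p1)): α-rule — add F (p2 -> !p3), F !(!p2 && p1).
            F (p2 -> !p3): α-rule — add T p2, F !p3.
            F !(!p2 && p1): α-rule — add T !p2, T p1.
            × closes — contains both p2 and !p2.
4 branches closed, 4 open.
An open branch gives a satisfying assignment: p1=F, p3=T, p4=T.

Satisfiable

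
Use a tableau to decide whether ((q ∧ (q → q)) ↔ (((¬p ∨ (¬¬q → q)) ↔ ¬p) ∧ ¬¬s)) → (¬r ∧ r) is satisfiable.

Satisfiable

Initial set: {T (((q ∧ (q → q)) ↔ (((¬p ∨ (¬¬q → q)) ↔ ¬p) ∧ ¬¬s)) → (¬r ∧ r))}.
T (((q ∧ (q → q)) ↔ (((¬p ∨ (¬¬q → q)) ↔ ¬p) ∧ ¬¬s)) → (¬r ∧ r)): β-rule — branch into F ((q ∧ (q → q)) ↔ (((¬p ∨ (¬¬q → q)) ↔ ¬p) ∧ ¬¬s))  //  T (¬r ∧ r).
  branch 1 (add F ((q ∧ (q → q)) ↔ (((¬p ∨ (¬¬q → q)) ↔ ¬p) ∧ ¬¬s))):
    F ((q ∧ (q → q)) ↔ (((¬p ∨ (¬¬q → q)) ↔ ¬p) ∧ ¬¬s)): β-rule — branch into T (q ∧ (q → q)), F (((¬p ∨ (¬¬q → q)) ↔ ¬p) ∧ ¬¬s)  //  F (q ∧ (q → q)), T (((¬p ∨ (¬¬q → q)) ↔ ¬p) ∧ ¬¬s).
      branch 1.1 (add T (q ∧ (q → q)), F (((¬p ∨ (¬¬q → q)) ↔ ¬p) ∧ ¬¬s)):
        T (q ∧ (q → q)): α-rule — add T q, T (q → q).
        F (((¬p ∨ (¬¬q → q)) ↔ ¬p) ∧ ¬¬s): β-rule — branch into F ((¬p ∨ (¬¬q → q)) ↔ ¬p)  //  F ¬¬s.
          branch 1.1.1 (add F ((¬p ∨ (¬¬q → q)) ↔ ¬p)):
            T (q → q): β-rule — branch into F q  //  T q.
              branch 1.1.1.1 (add F q):
                × closes — contains both q and ¬q.
              branch 1.1.1.2 (add T q):
                F ((¬p ∨ (¬¬q → q)) ↔ ¬p): β-rule — branch into T (¬p ∨ (¬¬q → q)), F ¬p  //  F (¬p ∨ (¬¬q → q)), T ¬p.
                  branch 1.1.1.2.1 (add T (¬p ∨ (¬¬q → q)), F ¬p):
                    T (¬p ∨ (¬¬q → q)): β-rule — branch into T ¬p  //  T (¬¬q → q).
                      branch 1.1.1.2.1.1 (add T ¬p):
                        × closes — contains both p and ¬p.
                      branch 1.1.1.2.1.2 (add T (¬¬q → q)):
                        T (¬¬q → q): β-rule — branch into F ¬¬q  //  T q.
                          branch 1.1.1.2.1.2.1 (add F ¬¬q):
                            F ¬¬q: drop double negation, giving F q.
                            × closes — contains both q and ¬q.
                          branch 1.1.1.2.1.2.2 (add T q):
                            ○ open, literals {p=true, q=true}.
                  branch 1.1.1.2.2 (add F (¬p ∨ (¬¬q → q)), T ¬p):
                    F (¬p ∨ (¬¬q → q)): α-rule — add F ¬p, F (¬¬q → q).
                    × closes — contains both p and ¬p.
          branch 1.1.2 (add F ¬¬s):
            F ¬¬s: drop double negation, giving F s.
            T (q → q): β-rule — branch into F q  //  T q.
              branch 1.1.2.1 (add F q):
                × closes — contains both q and ¬q.
              branch 1.1.2.2 (add T q):
                ○ open, literals {q=true, s=false}.
      branch 1.2 (add F (q ∧ (q → q)), T (((¬p ∨ (¬¬q → q)) ↔ ¬p) ∧ ¬¬s)):
        T (((¬p ∨ (¬¬q → q)) ↔ ¬p) ∧ ¬¬s): α-rule — add T ((¬p ∨ (¬¬q → q)) ↔ ¬p), T ¬¬s.
        T ¬¬s: drop double negation, giving T s.
        F (q ∧ (q → q)): β-rule — branch into F q  //  F (q → q).
          branch 1.2.1 (add F q):
            T ((¬p ∨ (¬¬q → q)) ↔ ¬p): β-rule — branch into T (¬p ∨ (¬¬q → q)), T ¬p  //  F (¬p ∨ (¬¬q → q)), F ¬p.
              branch 1.2.1.1 (add T (¬p ∨ (¬¬q → q)), T ¬p):
                T (¬p ∨ (¬¬q → q)): β-rule — branch into T ¬p  //  T (¬¬q → q).
                  branch 1.2.1.1.1 (add T ¬p):
                    ○ open, literals {p=false, q=false, s=true}.
                  branch 1.2.1.1.2 (add T (¬¬q → q)):
                    T (¬¬q → q): β-rule — branch into F ¬¬q  //  T q.
                      branch 1.2.1.1.2.1 (add F ¬¬q):
                        F ¬¬q: drop double negation, giving F q.
                        ○ open, literals {p=false, q=false, s=true}.
                      branch 1.2.1.1.2.2 (add T q):
                        × closes — contains both q and ¬q.
              branch 1.2.1.2 (add F (¬p ∨ (¬¬q → q)), F ¬p):
                F (¬p ∨ (¬¬q → q)): α-rule — add F ¬p, F (¬¬q → q).
                F (¬¬q → q): α-rule — add T ¬¬q, F q.
                T ¬¬q: drop double negation, giving T q.
                × closes — contains both q and ¬q.
          branch 1.2.2 (add F (q → q)):
            F (q → q): α-rule — add T q, F q.
            × closes — contains both q and ¬q.
  branch 2 (add T (¬r ∧ r)):
    T (¬r ∧ r): α-rule — add T ¬r, T r.
    × closes — contains both r and ¬r.
9 branches closed, 4 open.
An open branch gives a satisfying assignment: p=true, q=true.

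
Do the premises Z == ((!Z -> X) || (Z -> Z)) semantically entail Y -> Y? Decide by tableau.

Yes

Initial set: {(Z == ((!Z -> X) || (Z -> Z))); !(Y -> Y)}.
!(Y -> Y): α-rule — add Y, !Y.
× closes — contains both Y and !Y.
All 1 branch closes.
Every branch closed, so the premises entail the conclusion.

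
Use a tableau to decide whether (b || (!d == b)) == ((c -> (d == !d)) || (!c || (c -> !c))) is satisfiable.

Initial set: {((b || (!d == b)) == ((c -> (d == !d)) || (!c || (c -> !c))))}.
((b || (!d == b)) == ((c -> (d == !d)) || (!c || (c -> !c)))): β-rule — branch into (b || (!d == b)), ((c -> (d == !d)) || (!c || (c -> !c)))  //  !(b || (!d == b)), !((c -> (d == !d)) || (!c || (c -> !c))).
  branch 1 (add (b || (!d == b)), ((c -> (d == !d)) || (!c || (c -> !c)))):
    (b || (!d == b)): β-rule — branch into b  //  (!d == b).
      branch 1.1 (add b):
        ((c -> (d == !d)) || (!c || (c -> !c))): β-rule — branch into (c -> (d == !d))  //  (!c || (c -> !c)).
          branch 1.1.1 (add (c -> (d == !d))):
            (c -> (d == !d)): β-rule — branch into !c  //  (d == !d).
              branch 1.1.1.1 (add !c):
                ○ open, literals {b=T, c=F}.
              branch 1.1.1.2 (add (d == !d)):
                (d == !d): β-rule — branch into d, !d  //  !d, !!d.
                  branch 1.1.1.2.1 (add d, !d):
                    × closes — contains both d and !d.
                  branch 1.1.1.2.2 (add !d, !!d):
                    × closes — contains both d and !d.
          branch 1.1.2 (add (!c || (c -> !c))):
            (!c || (c -> !c)): β-rule — branch into !c  //  (c -> !c).
              branch 1.1.2.1 (add !c):
                ○ open, literals {b=T, c=F}.
              branch 1.1.2.2 (add (c -> !c)):
                (c -> !c): β-rule — branch into !c  //  !c.
                  branch 1.1.2.2.1 (add !c):
                    ○ open, literals {b=T, c=F}.
                  branch 1.1.2.2.2 (add !c):
                    ○ open, literals {b=T, c=F}.
      branch 1.2 (add (!d == b)):
        ((c -> (d == !d)) || (!c || (c -> !c))): β-rule — branch into (c -> (d == !d))  //  (!c || (c -> !c)).
          branch 1.2.1 (add (c -> (d == !d))):
            (!d == b): β-rule — branch into !d, b  //  !!d, !b.
              branch 1.2.1.1 (add !d, b):
                (c -> (d == !d)): β-rule — branch into !c  //  (d == !d).
                  branch 1.2.1.1.1 (add !c):
                    ○ open, literals {b=T, c=F, d=F}.
                  branch 1.2.1.1.2 (add (d == !d)):
                    (d == !d): β-rule — branch into d, !d  //  !d, !!d.
                      branch 1.2.1.1.2.1 (add d, !d):
                        × closes — contains both d and !d.
                      branch 1.2.1.1.2.2 (add !d, !!d):
                        × closes — contains both d and !d.
              branch 1.2.1.2 (add !!d, !b):
                (c -> (d == !d)): β-rule — branch into !c  //  (d == !d).
                  branch 1.2.1.2.1 (add !c):
                    ○ open, literals {b=F, c=F, d=T}.
                  branch 1.2.1.2.2 (add (d == !d)):
                    (d == !d): β-rule — branch into d, !d  //  !d, !!d.
                      branch 1.2.1.2.2.1 (add d, !d):
                        × closes — contains both d and !d.
                      branch 1.2.1.2.2.2 (add !d, !!d):
                        × closes — contains both d and !d.
          branch 1.2.2 (add (!c || (c -> !c))):
            (!d == b): β-rule — branch into !d, b  //  !!d, !b.
              branch 1.2.2.1 (add !d, b):
                (!c || (c -> !c)): β-rule — branch into !c  //  (c -> !c).
                  branch 1.2.2.1.1 (add !c):
                    ○ open, literals {b=T, c=F, d=F}.
                  branch 1.2.2.1.2 (add (c -> !c)):
                    (c -> !c): β-rule — branch into !c  //  !c.
                      branch 1.2.2.1.2.1 (add !c):
                        ○ open, literals {b=T, c=F, d=F}.
                      branch 1.2.2.1.2.2 (add !c):
                        ○ open, literals {b=T, c=F, d=F}.
              branch 1.2.2.2 (add !!d, !b):
                (!c || (c -> !c)): β-rule — branch into !c  //  (c -> !c).
                  branch 1.2.2.2.1 (add !c):
                    ○ open, literals {b=F, c=F, d=T}.
                  branch 1.2.2.2.2 (add (c -> !c)):
                    (c -> !c): β-rule — branch into !c  //  !c.
                      branch 1.2.2.2.2.1 (add !c):
                        ○ open, literals {b=F, c=F, d=T}.
                      branch 1.2.2.2.2.2 (add !c):
                        ○ open, literals {b=F, c=F, d=T}.
  branch 2 (add !(b || (!d == b)), !((c -> (d == !d)) || (!c || (c -> !c)))):
    !(b || (!d == b)): α-rule — add !b, !(!d == b).
    !((c -> (d == !d)) || (!c || (c -> !c))): α-rule — add !(c -> (d == !d)), !(!c || (c -> !c)).
    !(c -> (d == !d)): α-rule — add c, !(d == !d).
    !(!c || (c -> !c)): α-rule — add !!c, !(c -> !c).
    !(c -> !c): α-rule — add c, !!c.
    !(!d == b): β-rule — branch into !d, !b  //  !!d, b.
      branch 2.1 (add !d, !b):
        !(d == !d): β-rule — branch into d, !!d  //  !d, !d.
          branch 2.1.1 (add d, !!d):
            × closes — contains both d and !d.
          branch 2.1.2 (add !d, !d):
            ○ open, literals {b=F, c=T, d=F}.
      branch 2.2 (add !!d, b):
        × closes — contains both b and !b.
8 branches closed, 13 open.
An open branch gives a satisfying assignment: b=T, c=F.

Satisfiable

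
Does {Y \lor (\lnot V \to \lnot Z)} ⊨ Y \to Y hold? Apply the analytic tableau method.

Initial set: {(Y \lor (\lnot V \to \lnot Z)); \lnot (Y \to Y)}.
\lnot (Y \to Y): α-rule — add Y, \lnot Y.
× closes — contains both Y and \lnot Y.
All 1 branch closes.
Every branch closed, so the premises entail the conclusion.

Yes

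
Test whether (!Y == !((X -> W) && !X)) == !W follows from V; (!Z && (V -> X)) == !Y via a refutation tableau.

Initial set: {T V; T ((!Z && (V -> X)) == !Y); F ((!Y == !((X -> W) && !X)) == !W)}.
T ((!Z && (V -> X)) == !Y): β-rule — branch into T (!Z && (V -> X)), T !Y  //  F (!Z && (V -> X)), F !Y.
  branch 1 (add T (!Z && (V -> X)), T !Y):
    T (!Z && (V -> X)): α-rule — add T !Z, T (V -> X).
    F ((!Y == !((X -> W) && !X)) == !W): β-rule — branch into T (!Y == !((X -> W) && !X)), F !W  //  F (!Y == !((X -> W) && !X)), T !W.
      branch 1.1 (add T (!Y == !((X -> W) && !X)), F !W):
        T (V -> X): β-rule — branch into F V  //  T X.
          branch 1.1.1 (add F V):
            × closes — contains both V and !V.
          branch 1.1.2 (add T X):
            T (!Y == !((X -> W) && !X)): β-rule — branch into T !Y, T !((X -> W) && !X)  //  F !Y, F !((X -> W) && !X).
              branch 1.1.2.1 (add T !Y, T !((X -> W) && !X)):
                T !((X -> W) && !X): β-rule — branch into F (X -> W)  //  F !X.
                  branch 1.1.2.1.1 (add F (X -> W)):
                    F (X -> W): α-rule — add T X, F W.
                    × closes — contains both W and !W.
                  branch 1.1.2.1.2 (add F !X):
                    ○ open, literals {V=1, W=1, X=1, Y=0, Z=0}.
              branch 1.1.2.2 (add F !Y, F !((X -> W) && !X)):
                × closes — contains both Y and !Y.
      branch 1.2 (add F (!Y == !((X -> W) && !X)), T !W):
        T (V -> X): β-rule — branch into F V  //  T X.
          branch 1.2.1 (add F V):
            × closes — contains both V and !V.
          branch 1.2.2 (add T X):
            F (!Y == !((X -> W) && !X)): β-rule — branch into T !Y, F !((X -> W) && !X)  //  F !Y, T !((X -> W) && !X).
              branch 1.2.2.1 (add T !Y, F !((X -> W) && !X)):
                F !((X -> W) && !X): α-rule — add T (X -> W), T !X.
                × closes — contains both X and !X.
              branch 1.2.2.2 (add F !Y, T !((X -> W) && !X)):
                × closes — contains both Y and !Y.
  branch 2 (add F (!Z && (V -> X)), F !Y):
    F ((!Y == !((X -> W) && !X)) == !W): β-rule — branch into T (!Y == !((X -> W) && !X)), F !W  //  F (!Y == !((X -> W) && !X)), T !W.
      branch 2.1 (add T (!Y == !((X -> W) && !X)), F !W):
        F (!Z && (V -> X)): β-rule — branch into F !Z  //  F (V -> X).
          branch 2.1.1 (add F !Z):
            T (!Y == !((X -> W) && !X)): β-rule — branch into T !Y, T !((X -> W) && !X)  //  F !Y, F !((X -> W) && !X).
              branch 2.1.1.1 (add T !Y, T !((X -> W) && !X)):
                × closes — contains both Y and !Y.
              branch 2.1.1.2 (add F !Y, F !((X -> W) && !X)):
                F !((X -> W) && !X): α-rule — add T (X -> W), T !X.
                T (X -> W): β-rule — branch into F X  //  T W.
                  branch 2.1.1.2.1 (add F X):
                    ○ open, literals {V=1, W=1, X=0, Y=1, Z=1}.
                  branch 2.1.1.2.2 (add T W):
                    ○ open, literals {V=1, W=1, X=0, Y=1, Z=1}.
          branch 2.1.2 (add F (V -> X)):
            F (V -> X): α-rule — add T V, F X.
            T (!Y == !((X -> W) && !X)): β-rule — branch into T !Y, T !((X -> W) && !X)  //  F !Y, F !((X -> W) && !X).
              branch 2.1.2.1 (add T !Y, T !((X -> W) && !X)):
                × closes — contains both Y and !Y.
              branch 2.1.2.2 (add F !Y, F !((X -> W) && !X)):
                F !((X -> W) && !X): α-rule — add T (X -> W), T !X.
                T (X -> W): β-rule — branch into F X  //  T W.
                  branch 2.1.2.2.1 (add F X):
                    ○ open, literals {V=1, W=1, X=0, Y=1}.
                  branch 2.1.2.2.2 (add T W):
                    ○ open, literals {V=1, W=1, X=0, Y=1}.
      branch 2.2 (add F (!Y == !((X -> W) && !X)), T !W):
        F (!Z && (V -> X)): β-rule — branch into F !Z  //  F (V -> X).
          branch 2.2.1 (add F !Z):
            F (!Y == !((X -> W) && !X)): β-rule — branch into T !Y, F !((X -> W) && !X)  //  F !Y, T !((X -> W) && !X).
              branch 2.2.1.1 (add T !Y, F !((X -> W) && !X)):
                × closes — contains both Y and !Y.
              branch 2.2.1.2 (add F !Y, T !((X -> W) && !X)):
                T !((X -> W) && !X): β-rule — branch into F (X -> W)  //  F !X.
                  branch 2.2.1.2.1 (add F (X -> W)):
                    F (X -> W): α-rule — add T X, F W.
                    ○ open, literals {V=1, W=0, X=1, Y=1, Z=1}.
                  branch 2.2.1.2.2 (add F !X):
                    ○ open, literals {V=1, W=0, X=1, Y=1, Z=1}.
          branch 2.2.2 (add F (V -> X)):
            F (V -> X): α-rule — add T V, F X.
            F (!Y == !((X -> W) && !X)): β-rule — branch into T !Y, F !((X -> W) && !X)  //  F !Y, T !((X -> W) && !X).
              branch 2.2.2.1 (add T !Y, F !((X -> W) && !X)):
                × closes — contains both Y and !Y.
              branch 2.2.2.2 (add F !Y, T !((X -> W) && !X)):
                T !((X -> W) && !X): β-rule — branch into F (X -> W)  //  F !X.
                  branch 2.2.2.2.1 (add F (X -> W)):
                    F (X -> W): α-rule — add T X, F W.
                    × closes — contains both X and !X.
                  branch 2.2.2.2.2 (add F !X):
                    × closes — contains both X and !X.
12 branches closed, 7 open.
An open branch gives a countermodel: V=1, W=1, X=1, Y=0, Z=0 (unmentioned atoms arbitrary); the premises hold there but the conclusion fails.

No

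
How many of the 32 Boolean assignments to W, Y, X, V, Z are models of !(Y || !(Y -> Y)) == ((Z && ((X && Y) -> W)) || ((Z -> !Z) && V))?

18

Initial set: {(!(Y || !(Y -> Y)) == ((Z && ((X && Y) -> W)) || ((Z -> !Z) && V)))}.
(!(Y || !(Y -> Y)) == ((Z && ((X && Y) -> W)) || ((Z -> !Z) && V))): β-rule — branch into !(Y || !(Y -> Y)), ((Z && ((X && Y) -> W)) || ((Z -> !Z) && V))  //  !!(Y || !(Y -> Y)), !((Z && ((X && Y) -> W)) || ((Z -> !Z) && V)).
  branch 1 (add !(Y || !(Y -> Y)), ((Z && ((X && Y) -> W)) || ((Z -> !Z) && V))):
    !(Y || !(Y -> Y)): α-rule — add !Y, !!(Y -> Y).
    ((Z && ((X && Y) -> W)) || ((Z -> !Z) && V)): β-rule — branch into (Z && ((X && Y) -> W))  //  ((Z -> !Z) && V).
      branch 1.1 (add (Z && ((X && Y) -> W))):
        (Z && ((X && Y) -> W)): α-rule — add Z, ((X && Y) -> W).
        !!(Y -> Y): β-rule — branch into !Y  //  Y.
          branch 1.1.1 (add !Y):
            ((X && Y) -> W): β-rule — branch into !(X && Y)  //  W.
              branch 1.1.1.1 (add !(X && Y)):
                !(X && Y): β-rule — branch into !X  //  !Y.
                  branch 1.1.1.1.1 (add !X):
                    ○ open, literals {X=0, Y=0, Z=1}.
                  branch 1.1.1.1.2 (add !Y):
                    ○ open, literals {Y=0, Z=1}.
              branch 1.1.1.2 (add W):
                ○ open, literals {W=1, Y=0, Z=1}.
          branch 1.1.2 (add Y):
            × closes — contains both Y and !Y.
      branch 1.2 (add ((Z -> !Z) && V)):
        ((Z -> !Z) && V): α-rule — add (Z -> !Z), V.
        !!(Y -> Y): β-rule — branch into !Y  //  Y.
          branch 1.2.1 (add !Y):
            (Z -> !Z): β-rule — branch into !Z  //  !Z.
              branch 1.2.1.1 (add !Z):
                ○ open, literals {V=1, Y=0, Z=0}.
              branch 1.2.1.2 (add !Z):
                ○ open, literals {V=1, Y=0, Z=0}.
          branch 1.2.2 (add Y):
            × closes — contains both Y and !Y.
  branch 2 (add !!(Y || !(Y -> Y)), !((Z && ((X && Y) -> W)) || ((Z -> !Z) && V))):
    !((Z && ((X && Y) -> W)) || ((Z -> !Z) && V)): α-rule — add !(Z && ((X && Y) -> W)), !((Z -> !Z) && V).
    !!(Y || !(Y -> Y)): β-rule — branch into Y  //  !(Y -> Y).
      branch 2.1 (add Y):
        !(Z && ((X && Y) -> W)): β-rule — branch into !Z  //  !((X && Y) -> W).
          branch 2.1.1 (add !Z):
            !((Z -> !Z) && V): β-rule — branch into !(Z -> !Z)  //  !V.
              branch 2.1.1.1 (add !(Z -> !Z)):
                !(Z -> !Z): α-rule — add Z, !!Z.
                × closes — contains both Z and !Z.
              branch 2.1.1.2 (add !V):
                ○ open, literals {V=0, Y=1, Z=0}.
          branch 2.1.2 (add !((X && Y) -> W)):
            !((X && Y) -> W): α-rule — add (X && Y), !W.
            (X && Y): α-rule — add X, Y.
            !((Z -> !Z) && V): β-rule — branch into !(Z -> !Z)  //  !V.
              branch 2.1.2.1 (add !(Z -> !Z)):
                !(Z -> !Z): α-rule — add Z, !!Z.
                ○ open, literals {W=0, X=1, Y=1, Z=1}.
              branch 2.1.2.2 (add !V):
                ○ open, literals {V=0, W=0, X=1, Y=1}.
      branch 2.2 (add !(Y -> Y)):
        !(Y -> Y): α-rule — add Y, !Y.
        × closes — contains both Y and !Y.
4 branches closed, 8 open.
Each open branch fixes some atoms; the unmentioned ones are free. Counting distinct full assignments: branch {X=0, Y=0, Z=1} (W, V) contributes 4 new; branch {Y=0, Z=1} (W, X, V) contributes 4 new; branch {W=1, Y=0, Z=1} (X, V) contributes 0 new; branch {V=1, Y=0, Z=0} (W, X) contributes 4 new; branch {V=1, Y=0, Z=0} (W, X) contributes 0 new; branch {V=0, Y=1, Z=0} (W, X) contributes 4 new; branch {W=0, X=1, Y=1, Z=1} (V) contributes 2 new; branch {V=0, W=0, X=1, Y=1} (Z) contributes 0 new. Total: 18.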